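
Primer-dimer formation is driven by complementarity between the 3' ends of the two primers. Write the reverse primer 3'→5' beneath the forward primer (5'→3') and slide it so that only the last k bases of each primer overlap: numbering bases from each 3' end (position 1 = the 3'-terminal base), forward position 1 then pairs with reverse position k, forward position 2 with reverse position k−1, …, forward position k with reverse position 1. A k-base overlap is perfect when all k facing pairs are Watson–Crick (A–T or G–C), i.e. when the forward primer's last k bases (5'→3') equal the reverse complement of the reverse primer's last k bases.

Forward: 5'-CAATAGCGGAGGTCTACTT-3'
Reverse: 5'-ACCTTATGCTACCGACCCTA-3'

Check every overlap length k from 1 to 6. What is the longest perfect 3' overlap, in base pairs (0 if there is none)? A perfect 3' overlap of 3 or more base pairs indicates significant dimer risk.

Longest perfect overlap: 1 complementary base pair; below the dimer-risk threshold (threshold 3).

Last 6 bases (5'→3') — forward …CTACTT, reverse …ACCCTA.
Reverse complement of the reverse primer's last 6 bases: TAGGGT; its first k bases are the reverse complement of the reverse primer's last k bases, so a perfect k-base overlap needs the forward primer's last k bases to equal them.
Comparing (forward last k vs required): k=1: T vs T ✓; k=2: TT vs TA ✗; k=3: CTT vs TAG ✗; k=4: ACTT vs TAGG ✗; k=5: TACTT vs TAGGG ✗; k=6: CTACTT vs TAGGGT ✗.
Only k = 1 is perfect, so the longest perfect 3' overlap is 1.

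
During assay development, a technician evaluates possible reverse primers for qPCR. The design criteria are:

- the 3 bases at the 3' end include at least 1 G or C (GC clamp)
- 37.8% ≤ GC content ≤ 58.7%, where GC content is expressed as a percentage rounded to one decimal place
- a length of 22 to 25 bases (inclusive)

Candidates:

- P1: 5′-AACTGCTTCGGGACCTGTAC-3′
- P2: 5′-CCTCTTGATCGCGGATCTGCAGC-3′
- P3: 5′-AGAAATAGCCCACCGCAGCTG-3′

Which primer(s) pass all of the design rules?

None of the candidates satisfy all criteria.

P1 (20 nt, A=4 T=5 G=5 C=6): 3' end TAC has 1 G/C ✓; GC 11/20 = 55.0% ✓; length 20, outside 22–25 ✗ — fails.
P2 (23 nt, A=3 T=6 G=6 C=8): 3' end AGC has 2 G/C ✓; GC 14/23 = 60.9%, outside 37.8–58.7% ✗; length 23 ✓ — fails.
P3 (21 nt, A=7 T=2 G=5 C=7): 3' end CTG has 2 G/C ✓; GC 12/21 = 57.1% ✓; length 21, outside 22–25 ✗ — fails.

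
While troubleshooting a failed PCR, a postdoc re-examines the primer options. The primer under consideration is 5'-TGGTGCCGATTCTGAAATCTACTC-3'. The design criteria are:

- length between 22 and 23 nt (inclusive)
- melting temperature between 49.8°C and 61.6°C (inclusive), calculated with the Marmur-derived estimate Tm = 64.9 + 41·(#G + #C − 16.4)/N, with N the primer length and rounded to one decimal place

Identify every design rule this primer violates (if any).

Fails: length.

Base counts: A=5, T=8, G=5, C=6 (length 24).
length: length 24, outside 22–23 ✗
Tm: Tm = 64.9 + 41·(11 − 16.4)/24 = 55.7°C ✓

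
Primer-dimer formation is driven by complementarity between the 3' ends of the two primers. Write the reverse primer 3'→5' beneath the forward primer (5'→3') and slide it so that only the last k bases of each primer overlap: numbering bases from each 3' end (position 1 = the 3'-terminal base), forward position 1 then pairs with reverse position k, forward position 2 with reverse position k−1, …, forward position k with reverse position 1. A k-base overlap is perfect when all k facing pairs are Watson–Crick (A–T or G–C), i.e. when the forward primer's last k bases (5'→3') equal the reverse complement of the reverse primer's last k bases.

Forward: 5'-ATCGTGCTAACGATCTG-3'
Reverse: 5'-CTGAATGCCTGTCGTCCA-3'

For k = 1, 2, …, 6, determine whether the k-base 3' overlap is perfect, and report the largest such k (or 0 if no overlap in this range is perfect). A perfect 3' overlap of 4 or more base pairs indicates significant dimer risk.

Last 6 bases (5'→3') — forward …GATCTG, reverse …CGTCCA.
Reverse complement of the reverse primer's last 6 bases: TGGACG; its first k bases are the reverse complement of the reverse primer's last k bases, so a perfect k-base overlap needs the forward primer's last k bases to equal them.
Comparing (forward last k vs required): k=1: G vs T ✗; k=2: TG vs TG ✓; k=3: CTG vs TGG ✗; k=4: TCTG vs TGGA ✗; k=5: ATCTG vs TGGAC ✗; k=6: GATCTG vs TGGACG ✗.
Only k = 2 is perfect, so the longest perfect 3' overlap is 2.

Longest perfect overlap: 2 complementary base pairs; below the dimer-risk threshold (threshold 4).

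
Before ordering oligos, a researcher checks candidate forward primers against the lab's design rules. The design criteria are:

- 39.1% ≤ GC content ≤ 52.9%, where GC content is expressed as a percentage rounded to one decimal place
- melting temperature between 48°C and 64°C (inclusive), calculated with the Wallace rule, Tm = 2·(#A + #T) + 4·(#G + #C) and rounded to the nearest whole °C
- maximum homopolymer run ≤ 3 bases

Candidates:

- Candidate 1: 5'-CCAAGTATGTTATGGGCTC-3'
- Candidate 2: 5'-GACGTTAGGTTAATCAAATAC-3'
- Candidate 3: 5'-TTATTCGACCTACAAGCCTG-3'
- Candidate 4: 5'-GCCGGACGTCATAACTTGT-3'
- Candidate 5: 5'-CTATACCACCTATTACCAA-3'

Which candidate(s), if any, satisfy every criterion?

Candidate 1, Candidate 3 and Candidate 4.

Candidate 1 (19 nt, A=4 T=6 G=5 C=4): GC 9/19 = 47.4% ✓; Tm = 2·10 + 4·9 = 56°C ✓; longest run = 3 ✓ — passes.
Candidate 2 (21 nt, A=8 T=6 G=4 C=3): GC 7/21 = 33.3%, outside 39.1–52.9% ✗; Tm = 2·14 + 4·7 = 56°C ✓; longest run = 3 ✓ — fails.
Candidate 3 (20 nt, A=5 T=6 G=3 C=6): GC 9/20 = 45.0% ✓; Tm = 2·11 + 4·9 = 58°C ✓; longest run = 2 ✓ — passes.
Candidate 4 (19 nt, A=4 T=5 G=5 C=5): GC 10/19 = 52.6% ✓; Tm = 2·9 + 4·10 = 58°C ✓; longest run = 2 ✓ — passes.
Candidate 5 (19 nt, A=7 T=5 G=0 C=7): GC 7/19 = 36.8%, outside 39.1–52.9% ✗; Tm = 2·12 + 4·7 = 52°C ✓; longest run = 2 ✓ — fails.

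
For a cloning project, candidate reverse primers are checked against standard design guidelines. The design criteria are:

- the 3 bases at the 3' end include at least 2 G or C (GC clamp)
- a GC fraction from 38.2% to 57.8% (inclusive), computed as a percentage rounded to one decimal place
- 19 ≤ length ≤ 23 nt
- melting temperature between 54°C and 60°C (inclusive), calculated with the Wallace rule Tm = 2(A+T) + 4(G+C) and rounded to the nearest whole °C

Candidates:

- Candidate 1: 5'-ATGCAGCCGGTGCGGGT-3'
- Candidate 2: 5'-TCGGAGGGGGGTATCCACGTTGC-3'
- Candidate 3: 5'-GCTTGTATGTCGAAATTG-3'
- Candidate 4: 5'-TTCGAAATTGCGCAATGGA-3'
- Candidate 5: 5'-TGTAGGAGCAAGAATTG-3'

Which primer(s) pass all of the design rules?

Candidate 4 only.

Candidate 1 (17 nt, A=2 T=3 G=8 C=4): 3' end GGT has 2 G/C ✓; GC 12/17 = 70.6%, outside 38.2–57.8% ✗; length 17, outside 19–23 ✗; Tm = 2·5 + 4·12 = 58°C ✓ — fails.
Candidate 2 (23 nt, A=3 T=5 G=10 C=5): 3' end TGC has 2 G/C ✓; GC 15/23 = 65.2%, outside 38.2–57.8% ✗; length 23 ✓; Tm = 2·8 + 4·15 = 76°C, outside 54–60°C ✗ — fails.
Candidate 3 (18 nt, A=4 T=7 G=5 C=2): 3' end TTG has 1 G/C, need ≥2 ✗; GC 7/18 = 38.9% ✓; length 18, outside 19–23 ✗; Tm = 2·11 + 4·7 = 50°C, outside 54–60°C ✗ — fails.
Candidate 4 (19 nt, A=6 T=5 G=5 C=3): 3' end GGA has 2 G/C ✓; GC 8/19 = 42.1% ✓; length 19 ✓; Tm = 2·11 + 4·8 = 54°C ✓ — passes.
Candidate 5 (17 nt, A=6 T=4 G=6 C=1): 3' end TTG has 1 G/C, need ≥2 ✗; GC 7/17 = 41.2% ✓; length 17, outside 19–23 ✗; Tm = 2·10 + 4·7 = 48°C, outside 54–60°C ✗ — fails.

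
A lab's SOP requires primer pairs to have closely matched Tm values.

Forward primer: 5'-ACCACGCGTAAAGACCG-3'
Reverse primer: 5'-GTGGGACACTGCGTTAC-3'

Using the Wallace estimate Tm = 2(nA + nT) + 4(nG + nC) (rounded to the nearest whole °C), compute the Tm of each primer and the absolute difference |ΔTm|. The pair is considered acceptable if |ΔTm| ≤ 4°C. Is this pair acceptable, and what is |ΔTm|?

|ΔTm| = 0°C; the pair is acceptable.

Forward: A=6 T=1 G=4 C=6 → Tm = 2·7 + 4·10 = 54°C.
Reverse: A=3 T=4 G=6 C=4 → Tm = 2·7 + 4·10 = 54°C.
|ΔTm| = |54 − 54| = 0°C, ≤ 4°C.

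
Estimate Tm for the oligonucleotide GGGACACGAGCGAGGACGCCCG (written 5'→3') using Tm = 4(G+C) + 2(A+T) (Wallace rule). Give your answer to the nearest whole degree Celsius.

78°C

Base counts: A=5, T=0, G=10, C=7 (length 22).
Tm = 2·(5+0) + 4·(10+7) = 2·5 + 4·17 = 10 + 68 = 78°C.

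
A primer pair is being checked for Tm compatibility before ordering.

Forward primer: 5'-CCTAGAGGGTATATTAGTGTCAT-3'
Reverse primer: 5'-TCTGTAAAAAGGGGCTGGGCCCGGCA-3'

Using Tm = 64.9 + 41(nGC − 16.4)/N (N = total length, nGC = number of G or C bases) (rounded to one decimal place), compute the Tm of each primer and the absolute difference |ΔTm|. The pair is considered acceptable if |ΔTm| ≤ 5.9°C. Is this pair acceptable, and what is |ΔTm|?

|ΔTm| = 12.6°C; the pair is not acceptable.

Forward: G+C = 9, N = 23 → Tm = 64.9 + 41·(9 − 16.4)/23 = 51.7°C.
Reverse: G+C = 16, N = 26 → Tm = 64.9 + 41·(16 − 16.4)/26 = 64.3°C.
|ΔTm| = |51.7 − 64.3| = 12.6°C, > 5.9°C.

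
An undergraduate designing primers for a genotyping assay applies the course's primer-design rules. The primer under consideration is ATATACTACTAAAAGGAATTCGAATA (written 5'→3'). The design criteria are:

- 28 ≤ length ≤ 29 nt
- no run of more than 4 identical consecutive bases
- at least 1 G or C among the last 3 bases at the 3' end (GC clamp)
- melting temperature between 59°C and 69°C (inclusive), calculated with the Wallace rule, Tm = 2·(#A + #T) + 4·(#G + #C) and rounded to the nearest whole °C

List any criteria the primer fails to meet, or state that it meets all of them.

Fails: length, GC clamp.

Base counts: A=13, T=7, G=3, C=3 (length 26).
length: length 26, outside 28–29 ✗
homopolymer run: longest run = 4 ✓
GC clamp: 3' end ATA has 0 G/C, need ≥1 ✗
Tm: Tm = 2·20 + 4·6 = 64°C ✓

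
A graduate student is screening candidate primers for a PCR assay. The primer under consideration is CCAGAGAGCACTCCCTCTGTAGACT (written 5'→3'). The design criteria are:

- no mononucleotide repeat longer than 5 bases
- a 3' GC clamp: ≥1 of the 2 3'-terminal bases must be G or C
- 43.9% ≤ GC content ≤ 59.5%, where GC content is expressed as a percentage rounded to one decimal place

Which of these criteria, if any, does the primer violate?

Base counts: A=6, T=5, G=5, C=9 (length 25).
homopolymer run: longest run = 3 ✓
GC clamp: 3' end CT has 1 G/C ✓
GC content: GC 14/25 = 56.0% ✓

Meets all criteria.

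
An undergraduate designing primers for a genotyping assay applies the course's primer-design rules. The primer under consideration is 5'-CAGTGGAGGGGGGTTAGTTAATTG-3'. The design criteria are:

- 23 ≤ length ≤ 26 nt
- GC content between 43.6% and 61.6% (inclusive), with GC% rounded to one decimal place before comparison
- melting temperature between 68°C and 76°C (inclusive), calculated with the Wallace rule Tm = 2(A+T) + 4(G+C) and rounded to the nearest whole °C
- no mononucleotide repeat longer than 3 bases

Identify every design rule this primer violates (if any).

Base counts: A=5, T=7, G=11, C=1 (length 24).
length: length 24 ✓
GC content: GC 12/24 = 50.0% ✓
Tm: Tm = 2·12 + 4·12 = 72°C ✓
homopolymer run: longest run = 6, exceeds 3 ✗

Fails: homopolymer run.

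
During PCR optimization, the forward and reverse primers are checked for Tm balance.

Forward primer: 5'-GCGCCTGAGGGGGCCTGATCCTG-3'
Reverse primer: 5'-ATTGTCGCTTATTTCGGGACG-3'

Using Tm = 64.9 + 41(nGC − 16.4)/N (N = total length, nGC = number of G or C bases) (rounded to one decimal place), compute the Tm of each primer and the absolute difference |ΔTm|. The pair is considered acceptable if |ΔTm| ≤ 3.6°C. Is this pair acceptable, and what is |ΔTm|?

|ΔTm| = 13.6°C; the pair is not acceptable.

Forward: G+C = 17, N = 23 → Tm = 64.9 + 41·(17 − 16.4)/23 = 66.0°C.
Reverse: G+C = 10, N = 21 → Tm = 64.9 + 41·(10 − 16.4)/21 = 52.4°C.
|ΔTm| = |66.0 − 52.4| = 13.6°C, > 3.6°C.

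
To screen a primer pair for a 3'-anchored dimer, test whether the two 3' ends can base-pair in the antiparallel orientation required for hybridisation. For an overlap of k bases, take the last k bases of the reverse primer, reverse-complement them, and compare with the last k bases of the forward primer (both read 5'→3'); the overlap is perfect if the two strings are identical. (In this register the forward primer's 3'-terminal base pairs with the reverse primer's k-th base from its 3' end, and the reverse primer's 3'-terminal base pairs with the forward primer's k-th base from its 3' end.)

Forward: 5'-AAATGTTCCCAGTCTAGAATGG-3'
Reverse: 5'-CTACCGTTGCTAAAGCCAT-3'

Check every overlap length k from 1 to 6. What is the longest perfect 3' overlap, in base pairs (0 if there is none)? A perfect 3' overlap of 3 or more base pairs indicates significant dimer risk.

Longest perfect overlap: 4 complementary base pairs; significant dimer risk (threshold 3).

Last 6 bases (5'→3') — forward …GAATGG, reverse …AGCCAT.
Reverse complement of the reverse primer's last 6 bases: ATGGCT; its first k bases are the reverse complement of the reverse primer's last k bases, so a perfect k-base overlap needs the forward primer's last k bases to equal them.
Comparing (forward last k vs required): k=1: G vs A ✗; k=2: GG vs AT ✗; k=3: TGG vs ATG ✗; k=4: ATGG vs ATGG ✓; k=5: AATGG vs ATGGC ✗; k=6: GAATGG vs ATGGCT ✗.
Only k = 4 is perfect, so the longest perfect 3' overlap is 4.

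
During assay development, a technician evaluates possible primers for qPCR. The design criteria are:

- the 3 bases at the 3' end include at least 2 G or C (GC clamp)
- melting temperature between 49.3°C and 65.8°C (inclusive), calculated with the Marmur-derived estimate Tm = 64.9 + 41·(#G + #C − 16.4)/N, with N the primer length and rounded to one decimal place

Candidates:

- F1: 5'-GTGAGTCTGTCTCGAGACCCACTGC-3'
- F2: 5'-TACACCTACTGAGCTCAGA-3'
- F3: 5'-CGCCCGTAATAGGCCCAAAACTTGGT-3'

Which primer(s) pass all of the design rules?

F1 and F3.

F1 (25 nt, A=4 T=6 G=7 C=8): 3' end TGC has 2 G/C ✓; Tm = 64.9 + 41·(15 − 16.4)/25 = 62.6°C ✓ — passes.
F2 (19 nt, A=6 T=4 G=3 C=6): 3' end AGA has 1 G/C, need ≥2 ✗; Tm = 64.9 + 41·(9 − 16.4)/19 = 48.9°C, outside 49.3–65.8°C ✗ — fails.
F3 (26 nt, A=7 T=5 G=6 C=8): 3' end GGT has 2 G/C ✓; Tm = 64.9 + 41·(14 − 16.4)/26 = 61.1°C ✓ — passes.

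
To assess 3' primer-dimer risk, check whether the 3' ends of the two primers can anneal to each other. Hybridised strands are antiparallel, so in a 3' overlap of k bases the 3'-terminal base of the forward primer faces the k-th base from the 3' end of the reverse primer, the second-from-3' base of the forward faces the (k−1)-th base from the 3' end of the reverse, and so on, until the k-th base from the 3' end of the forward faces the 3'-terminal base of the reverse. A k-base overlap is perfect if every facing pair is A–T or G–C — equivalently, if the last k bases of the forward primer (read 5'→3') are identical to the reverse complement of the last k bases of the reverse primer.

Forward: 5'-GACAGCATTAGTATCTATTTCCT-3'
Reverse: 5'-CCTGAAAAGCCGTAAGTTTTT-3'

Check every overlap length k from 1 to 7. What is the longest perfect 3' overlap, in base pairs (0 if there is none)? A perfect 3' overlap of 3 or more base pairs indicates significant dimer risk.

Last 7 bases (5'→3') — forward …ATTTCCT, reverse …AGTTTTT.
Reverse complement of the reverse primer's last 7 bases: AAAAACT; its first k bases are the reverse complement of the reverse primer's last k bases, so a perfect k-base overlap needs the forward primer's last k bases to equal them.
Comparing (forward last k vs required): k=1: T vs A ✗; k=2: CT vs AA ✗; k=3: CCT vs AAA ✗; k=4: TCCT vs AAAA ✗; k=5: TTCCT vs AAAAA ✗; k=6: TTTCCT vs AAAAAC ✗; k=7: ATTTCCT vs AAAAACT ✗.
No overlap length from 1 to 7 is perfect, so the longest perfect 3' overlap is 0.

Longest perfect overlap: 0 complementary base pairs; below the dimer-risk threshold (threshold 3).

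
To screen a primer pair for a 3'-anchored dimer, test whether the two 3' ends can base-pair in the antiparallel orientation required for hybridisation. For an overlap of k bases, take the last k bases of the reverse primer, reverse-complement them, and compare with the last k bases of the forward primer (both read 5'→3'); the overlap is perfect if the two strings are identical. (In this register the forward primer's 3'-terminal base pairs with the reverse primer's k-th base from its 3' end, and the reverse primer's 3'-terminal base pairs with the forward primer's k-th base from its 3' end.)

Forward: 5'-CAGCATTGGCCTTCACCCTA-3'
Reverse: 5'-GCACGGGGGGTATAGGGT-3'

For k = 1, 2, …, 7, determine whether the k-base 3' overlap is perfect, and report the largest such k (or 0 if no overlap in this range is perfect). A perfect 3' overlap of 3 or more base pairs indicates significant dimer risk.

Longest perfect overlap: 6 complementary base pairs; significant dimer risk (threshold 3).

Last 7 bases (5'→3') — forward …CACCCTA, reverse …ATAGGGT.
Reverse complement of the reverse primer's last 7 bases: ACCCTAT; its first k bases are the reverse complement of the reverse primer's last k bases, so a perfect k-base overlap needs the forward primer's last k bases to equal them.
Comparing (forward last k vs required): k=1: A vs A ✓; k=2: TA vs AC ✗; k=3: CTA vs ACC ✗; k=4: CCTA vs ACCC ✗; k=5: CCCTA vs ACCCT ✗; k=6: ACCCTA vs ACCCTA ✓; k=7: CACCCTA vs ACCCTAT ✗.
Perfect overlaps at k = 1, 6; the largest is 6.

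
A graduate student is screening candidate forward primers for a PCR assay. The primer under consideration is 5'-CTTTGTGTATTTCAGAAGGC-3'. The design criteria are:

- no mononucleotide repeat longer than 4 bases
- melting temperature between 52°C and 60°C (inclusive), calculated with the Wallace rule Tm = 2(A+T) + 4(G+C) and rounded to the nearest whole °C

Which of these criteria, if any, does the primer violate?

Base counts: A=4, T=8, G=5, C=3 (length 20).
homopolymer run: longest run = 3 ✓
Tm: Tm = 2·12 + 4·8 = 56°C ✓

Meets all criteria.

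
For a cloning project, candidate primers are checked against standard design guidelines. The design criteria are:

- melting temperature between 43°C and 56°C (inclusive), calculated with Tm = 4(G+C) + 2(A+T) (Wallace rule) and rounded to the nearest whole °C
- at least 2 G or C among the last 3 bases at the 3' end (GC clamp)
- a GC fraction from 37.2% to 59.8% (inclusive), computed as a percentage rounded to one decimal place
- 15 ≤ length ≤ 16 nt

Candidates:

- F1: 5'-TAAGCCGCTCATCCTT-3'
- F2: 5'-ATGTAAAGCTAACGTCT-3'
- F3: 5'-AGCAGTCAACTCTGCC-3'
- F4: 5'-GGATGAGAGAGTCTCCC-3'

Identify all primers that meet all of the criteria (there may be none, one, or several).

F1 (16 nt, A=3 T=5 G=2 C=6): Tm = 2·8 + 4·8 = 48°C ✓; 3' end CTT has 1 G/C, need ≥2 ✗; GC 8/16 = 50.0% ✓; length 16 ✓ — fails.
F2 (17 nt, A=6 T=5 G=3 C=3): Tm = 2·11 + 4·6 = 46°C ✓; 3' end TCT has 1 G/C, need ≥2 ✗; GC 6/17 = 35.3%, outside 37.2–59.8% ✗; length 17, outside 15–16 ✗ — fails.
F3 (16 nt, A=4 T=3 G=3 C=6): Tm = 2·7 + 4·9 = 50°C ✓; 3' end GCC has 3 G/C ✓; GC 9/16 = 56.3% ✓; length 16 ✓ — passes.
F4 (17 nt, A=4 T=3 G=6 C=4): Tm = 2·7 + 4·10 = 54°C ✓; 3' end CCC has 3 G/C ✓; GC 10/17 = 58.8% ✓; length 17, outside 15–16 ✗ — fails.

F3 only.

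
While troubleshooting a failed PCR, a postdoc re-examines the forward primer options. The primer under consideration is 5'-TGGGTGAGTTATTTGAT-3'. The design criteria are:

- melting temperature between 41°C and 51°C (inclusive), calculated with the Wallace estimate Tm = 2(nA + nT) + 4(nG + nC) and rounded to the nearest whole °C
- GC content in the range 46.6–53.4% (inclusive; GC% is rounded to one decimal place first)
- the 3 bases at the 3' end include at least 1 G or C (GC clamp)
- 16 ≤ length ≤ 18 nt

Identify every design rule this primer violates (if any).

Base counts: A=3, T=8, G=6, C=0 (length 17).
Tm: Tm = 2·11 + 4·6 = 46°C ✓
GC content: GC 6/17 = 35.3%, outside 46.6–53.4% ✗
GC clamp: 3' end GAT has 1 G/C ✓
length: length 17 ✓

Fails: GC content.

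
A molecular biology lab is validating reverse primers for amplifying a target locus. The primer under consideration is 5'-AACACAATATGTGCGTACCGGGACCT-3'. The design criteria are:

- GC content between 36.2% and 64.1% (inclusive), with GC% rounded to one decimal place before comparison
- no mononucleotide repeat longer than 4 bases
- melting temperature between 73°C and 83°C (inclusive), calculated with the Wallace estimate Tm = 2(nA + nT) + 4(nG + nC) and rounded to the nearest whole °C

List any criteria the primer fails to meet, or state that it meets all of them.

Meets all criteria.

Base counts: A=8, T=5, G=6, C=7 (length 26).
GC content: GC 13/26 = 50.0% ✓
homopolymer run: longest run = 3 ✓
Tm: Tm = 2·13 + 4·13 = 78°C ✓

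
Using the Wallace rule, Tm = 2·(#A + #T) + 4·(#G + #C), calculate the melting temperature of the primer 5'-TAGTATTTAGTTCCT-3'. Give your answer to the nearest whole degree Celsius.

Base counts: A=3, T=8, G=2, C=2 (length 15).
Tm = 2·(3+8) + 4·(2+2) = 2·11 + 4·4 = 22 + 16 = 38°C.

38°C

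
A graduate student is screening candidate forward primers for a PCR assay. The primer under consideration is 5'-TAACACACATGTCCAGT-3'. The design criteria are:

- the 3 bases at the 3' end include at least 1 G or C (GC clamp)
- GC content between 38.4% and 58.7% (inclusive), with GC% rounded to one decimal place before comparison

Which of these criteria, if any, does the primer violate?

Base counts: A=6, T=4, G=2, C=5 (length 17).
GC clamp: 3' end AGT has 1 G/C ✓
GC content: GC 7/17 = 41.2% ✓

Meets all criteria.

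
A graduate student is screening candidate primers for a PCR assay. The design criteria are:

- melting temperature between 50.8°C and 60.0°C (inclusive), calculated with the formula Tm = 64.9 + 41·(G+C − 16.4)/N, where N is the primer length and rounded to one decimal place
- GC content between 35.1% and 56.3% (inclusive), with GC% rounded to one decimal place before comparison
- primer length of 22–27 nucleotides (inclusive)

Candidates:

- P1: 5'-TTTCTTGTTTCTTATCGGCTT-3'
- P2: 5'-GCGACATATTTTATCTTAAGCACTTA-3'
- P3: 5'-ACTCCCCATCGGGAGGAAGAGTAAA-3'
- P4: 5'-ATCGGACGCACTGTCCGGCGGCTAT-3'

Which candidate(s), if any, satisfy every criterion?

P1 (21 nt, A=1 T=13 G=3 C=4): Tm = 64.9 + 41·(7 − 16.4)/21 = 46.5°C, outside 50.8–60.0°C ✗; GC 7/21 = 33.3%, outside 35.1–56.3% ✗; length 21, outside 22–27 ✗ — fails.
P2 (26 nt, A=8 T=10 G=3 C=5): Tm = 64.9 + 41·(8 − 16.4)/26 = 51.7°C ✓; GC 8/26 = 30.8%, outside 35.1–56.3% ✗; length 26 ✓ — fails.
P3 (25 nt, A=9 T=3 G=7 C=6): Tm = 64.9 + 41·(13 − 16.4)/25 = 59.3°C ✓; GC 13/25 = 52.0% ✓; length 25 ✓ — passes.
P4 (25 nt, A=4 T=5 G=8 C=8): Tm = 64.9 + 41·(16 − 16.4)/25 = 64.2°C, outside 50.8–60.0°C ✗; GC 16/25 = 64.0%, outside 35.1–56.3% ✗; length 25 ✓ — fails.

P3 only.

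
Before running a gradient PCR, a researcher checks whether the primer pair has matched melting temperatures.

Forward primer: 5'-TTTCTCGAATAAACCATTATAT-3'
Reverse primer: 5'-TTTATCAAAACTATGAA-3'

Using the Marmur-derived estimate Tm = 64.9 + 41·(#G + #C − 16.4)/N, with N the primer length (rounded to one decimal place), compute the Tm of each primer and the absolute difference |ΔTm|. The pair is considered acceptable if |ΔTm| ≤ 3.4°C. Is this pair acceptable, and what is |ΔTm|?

|ΔTm| = 11.1°C; the pair is not acceptable.

Forward: G+C = 5, N = 22 → Tm = 64.9 + 41·(5 − 16.4)/22 = 43.7°C.
Reverse: G+C = 3, N = 17 → Tm = 64.9 + 41·(3 − 16.4)/17 = 32.6°C.
|ΔTm| = |43.7 − 32.6| = 11.1°C, > 3.4°C.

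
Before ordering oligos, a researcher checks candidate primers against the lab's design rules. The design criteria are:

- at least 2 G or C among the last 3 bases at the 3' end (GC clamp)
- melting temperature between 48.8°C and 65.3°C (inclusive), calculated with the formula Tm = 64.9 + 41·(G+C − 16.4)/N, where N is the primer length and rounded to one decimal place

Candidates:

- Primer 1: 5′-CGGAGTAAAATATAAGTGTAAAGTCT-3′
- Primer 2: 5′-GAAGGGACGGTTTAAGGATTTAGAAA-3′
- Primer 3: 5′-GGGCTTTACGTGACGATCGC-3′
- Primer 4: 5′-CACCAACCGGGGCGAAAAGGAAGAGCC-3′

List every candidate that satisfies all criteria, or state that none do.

Primer 1 (26 nt, A=11 T=7 G=6 C=2): 3' end TCT has 1 G/C, need ≥2 ✗; Tm = 64.9 + 41·(8 − 16.4)/26 = 51.7°C ✓ — fails.
Primer 2 (26 nt, A=10 T=6 G=9 C=1): 3' end AAA has 0 G/C, need ≥2 ✗; Tm = 64.9 + 41·(10 − 16.4)/26 = 54.8°C ✓ — fails.
Primer 3 (20 nt, A=3 T=5 G=7 C=5): 3' end CGC has 3 G/C ✓; Tm = 64.9 + 41·(12 − 16.4)/20 = 55.9°C ✓ — passes.
Primer 4 (27 nt, A=10 T=0 G=9 C=8): 3' end GCC has 3 G/C ✓; Tm = 64.9 + 41·(17 − 16.4)/27 = 65.8°C, outside 48.8–65.3°C ✗ — fails.

Primer 3 only.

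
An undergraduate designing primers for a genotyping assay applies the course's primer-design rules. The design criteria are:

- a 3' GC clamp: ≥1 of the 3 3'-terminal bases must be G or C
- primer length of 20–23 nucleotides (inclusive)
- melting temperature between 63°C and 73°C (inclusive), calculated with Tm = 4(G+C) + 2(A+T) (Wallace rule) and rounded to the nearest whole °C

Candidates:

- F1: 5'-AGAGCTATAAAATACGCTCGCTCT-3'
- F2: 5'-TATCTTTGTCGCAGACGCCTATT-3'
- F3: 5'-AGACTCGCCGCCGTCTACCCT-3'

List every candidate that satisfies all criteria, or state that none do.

F3 only.

F1 (24 nt, A=8 T=6 G=4 C=6): 3' end TCT has 1 G/C ✓; length 24, outside 20–23 ✗; Tm = 2·14 + 4·10 = 68°C ✓ — fails.
F2 (23 nt, A=4 T=9 G=4 C=6): 3' end ATT has 0 G/C, need ≥1 ✗; length 23 ✓; Tm = 2·13 + 4·10 = 66°C ✓ — fails.
F3 (21 nt, A=3 T=4 G=4 C=10): 3' end CCT has 2 G/C ✓; length 21 ✓; Tm = 2·7 + 4·14 = 70°C ✓ — passes.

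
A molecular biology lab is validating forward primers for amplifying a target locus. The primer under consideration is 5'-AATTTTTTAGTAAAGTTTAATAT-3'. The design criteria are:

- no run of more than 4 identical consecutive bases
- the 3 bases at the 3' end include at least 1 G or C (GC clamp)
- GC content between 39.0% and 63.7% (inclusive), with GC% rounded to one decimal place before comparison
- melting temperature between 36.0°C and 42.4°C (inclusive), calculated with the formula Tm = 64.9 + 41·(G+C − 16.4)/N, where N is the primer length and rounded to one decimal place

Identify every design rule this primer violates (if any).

Fails: homopolymer run, GC clamp, GC content.

Base counts: A=9, T=12, G=2, C=0 (length 23).
homopolymer run: longest run = 6, exceeds 4 ✗
GC clamp: 3' end TAT has 0 G/C, need ≥1 ✗
GC content: GC 2/23 = 8.7%, outside 39.0–63.7% ✗
Tm: Tm = 64.9 + 41·(2 − 16.4)/23 = 39.2°C ✓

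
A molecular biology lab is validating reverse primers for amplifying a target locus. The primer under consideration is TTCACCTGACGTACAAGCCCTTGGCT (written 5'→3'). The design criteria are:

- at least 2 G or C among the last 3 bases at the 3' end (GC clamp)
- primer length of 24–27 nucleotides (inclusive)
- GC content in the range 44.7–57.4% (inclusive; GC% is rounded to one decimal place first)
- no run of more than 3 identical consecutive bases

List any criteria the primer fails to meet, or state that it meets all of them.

Base counts: A=5, T=7, G=5, C=9 (length 26).
GC clamp: 3' end GCT has 2 G/C ✓
length: length 26 ✓
GC content: GC 14/26 = 53.8% ✓
homopolymer run: longest run = 3 ✓

Meets all criteria.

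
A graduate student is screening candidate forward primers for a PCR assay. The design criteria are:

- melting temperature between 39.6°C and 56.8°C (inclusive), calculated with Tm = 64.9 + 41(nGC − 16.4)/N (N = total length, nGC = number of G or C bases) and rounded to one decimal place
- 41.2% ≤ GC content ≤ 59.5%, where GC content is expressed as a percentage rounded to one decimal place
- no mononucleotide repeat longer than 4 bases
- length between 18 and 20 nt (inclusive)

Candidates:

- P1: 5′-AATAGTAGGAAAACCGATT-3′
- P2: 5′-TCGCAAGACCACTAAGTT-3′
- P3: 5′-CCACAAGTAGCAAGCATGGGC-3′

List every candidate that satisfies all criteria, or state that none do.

P2 only.

P1 (19 nt, A=9 T=4 G=4 C=2): Tm = 64.9 + 41·(6 − 16.4)/19 = 42.5°C ✓; GC 6/19 = 31.6%, outside 41.2–59.5% ✗; longest run = 4 ✓; length 19 ✓ — fails.
P2 (18 nt, A=6 T=4 G=3 C=5): Tm = 64.9 + 41·(8 − 16.4)/18 = 45.8°C ✓; GC 8/18 = 44.4% ✓; longest run = 2 ✓; length 18 ✓ — passes.
P3 (21 nt, A=7 T=2 G=6 C=6): Tm = 64.9 + 41·(12 − 16.4)/21 = 56.3°C ✓; GC 12/21 = 57.1% ✓; longest run = 3 ✓; length 21, outside 18–20 ✗ — fails.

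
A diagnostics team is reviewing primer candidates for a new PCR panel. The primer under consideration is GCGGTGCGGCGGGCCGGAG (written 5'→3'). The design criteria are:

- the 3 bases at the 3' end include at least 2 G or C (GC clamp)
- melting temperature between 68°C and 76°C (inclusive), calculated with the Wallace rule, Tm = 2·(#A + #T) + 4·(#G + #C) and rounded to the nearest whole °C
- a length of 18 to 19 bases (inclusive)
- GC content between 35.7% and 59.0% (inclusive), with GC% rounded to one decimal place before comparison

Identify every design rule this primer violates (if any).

Fails: GC content.

Base counts: A=1, T=1, G=12, C=5 (length 19).
GC clamp: 3' end GAG has 2 G/C ✓
Tm: Tm = 2·2 + 4·17 = 72°C ✓
length: length 19 ✓
GC content: GC 17/19 = 89.5%, outside 35.7–59.0% ✗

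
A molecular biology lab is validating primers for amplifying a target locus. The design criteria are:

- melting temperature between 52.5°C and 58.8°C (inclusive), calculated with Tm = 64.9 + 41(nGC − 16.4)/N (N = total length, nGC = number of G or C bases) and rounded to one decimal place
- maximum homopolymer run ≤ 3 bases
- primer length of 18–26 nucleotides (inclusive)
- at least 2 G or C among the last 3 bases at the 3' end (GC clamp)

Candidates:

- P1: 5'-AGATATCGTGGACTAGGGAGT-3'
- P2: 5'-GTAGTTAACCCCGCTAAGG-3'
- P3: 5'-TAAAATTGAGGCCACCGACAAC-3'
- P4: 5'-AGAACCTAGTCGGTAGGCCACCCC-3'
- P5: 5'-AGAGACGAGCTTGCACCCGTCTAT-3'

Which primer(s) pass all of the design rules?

P1 (21 nt, A=6 T=5 G=8 C=2): Tm = 64.9 + 41·(10 − 16.4)/21 = 52.4°C, outside 52.5–58.8°C ✗; longest run = 3 ✓; length 21 ✓; 3' end AGT has 1 G/C, need ≥2 ✗ — fails.
P2 (19 nt, A=5 T=4 G=5 C=5): Tm = 64.9 + 41·(10 − 16.4)/19 = 51.1°C, outside 52.5–58.8°C ✗; longest run = 4, exceeds 3 ✗; length 19 ✓; 3' end AGG has 2 G/C ✓ — fails.
P3 (22 nt, A=9 T=3 G=4 C=6): Tm = 64.9 + 41·(10 − 16.4)/22 = 53.0°C ✓; longest run = 4, exceeds 3 ✗; length 22 ✓; 3' end AAC has 1 G/C, need ≥2 ✗ — fails.
P4 (24 nt, A=6 T=3 G=6 C=9): Tm = 64.9 + 41·(15 − 16.4)/24 = 62.5°C, outside 52.5–58.8°C ✗; longest run = 4, exceeds 3 ✗; length 24 ✓; 3' end CCC has 3 G/C ✓ — fails.
P5 (24 nt, A=6 T=5 G=6 C=7): Tm = 64.9 + 41·(13 − 16.4)/24 = 59.1°C, outside 52.5–58.8°C ✗; longest run = 3 ✓; length 24 ✓; 3' end TAT has 0 G/C, need ≥2 ✗ — fails.

None of the candidates satisfy all criteria.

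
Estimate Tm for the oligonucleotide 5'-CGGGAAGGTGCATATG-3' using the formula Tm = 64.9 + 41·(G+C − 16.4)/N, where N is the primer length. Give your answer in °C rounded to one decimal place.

45.9°C

Base counts: A=4, T=3, G=7, C=2; G+C = 9, N = 16.
Tm = 64.9 + 41·(9 − 16.4)/16 = 64.9 + -303.40/16 = 45.9°C.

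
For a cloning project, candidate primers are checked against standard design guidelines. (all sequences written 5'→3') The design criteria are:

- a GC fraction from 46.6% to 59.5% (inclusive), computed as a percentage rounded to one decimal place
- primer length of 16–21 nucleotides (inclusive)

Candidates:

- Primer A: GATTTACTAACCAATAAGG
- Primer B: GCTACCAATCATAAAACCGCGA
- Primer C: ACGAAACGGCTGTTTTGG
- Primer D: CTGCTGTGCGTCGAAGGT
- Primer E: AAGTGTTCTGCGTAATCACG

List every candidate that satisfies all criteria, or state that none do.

Primer A (19 nt, A=8 T=5 G=3 C=3): GC 6/19 = 31.6%, outside 46.6–59.5% ✗; length 19 ✓ — fails.
Primer B (22 nt, A=9 T=3 G=3 C=7): GC 10/22 = 45.5%, outside 46.6–59.5% ✗; length 22, outside 16–21 ✗ — fails.
Primer C (18 nt, A=4 T=5 G=6 C=3): GC 9/18 = 50.0% ✓; length 18 ✓ — passes.
Primer D (18 nt, A=2 T=5 G=7 C=4): GC 11/18 = 61.1%, outside 46.6–59.5% ✗; length 18 ✓ — fails.
Primer E (20 nt, A=5 T=6 G=5 C=4): GC 9/20 = 45.0%, outside 46.6–59.5% ✗; length 20 ✓ — fails.

Primer C only.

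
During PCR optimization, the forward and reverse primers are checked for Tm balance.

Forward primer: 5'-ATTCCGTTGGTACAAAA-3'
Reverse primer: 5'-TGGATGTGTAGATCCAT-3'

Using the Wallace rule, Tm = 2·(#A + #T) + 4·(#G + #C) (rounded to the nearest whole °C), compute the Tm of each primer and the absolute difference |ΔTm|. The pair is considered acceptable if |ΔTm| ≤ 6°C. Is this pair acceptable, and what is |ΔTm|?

|ΔTm| = 2°C; the pair is acceptable.

Forward: A=6 T=5 G=3 C=3 → Tm = 2·11 + 4·6 = 46°C.
Reverse: A=4 T=6 G=5 C=2 → Tm = 2·10 + 4·7 = 48°C.
|ΔTm| = |46 − 48| = 2°C, ≤ 6°C.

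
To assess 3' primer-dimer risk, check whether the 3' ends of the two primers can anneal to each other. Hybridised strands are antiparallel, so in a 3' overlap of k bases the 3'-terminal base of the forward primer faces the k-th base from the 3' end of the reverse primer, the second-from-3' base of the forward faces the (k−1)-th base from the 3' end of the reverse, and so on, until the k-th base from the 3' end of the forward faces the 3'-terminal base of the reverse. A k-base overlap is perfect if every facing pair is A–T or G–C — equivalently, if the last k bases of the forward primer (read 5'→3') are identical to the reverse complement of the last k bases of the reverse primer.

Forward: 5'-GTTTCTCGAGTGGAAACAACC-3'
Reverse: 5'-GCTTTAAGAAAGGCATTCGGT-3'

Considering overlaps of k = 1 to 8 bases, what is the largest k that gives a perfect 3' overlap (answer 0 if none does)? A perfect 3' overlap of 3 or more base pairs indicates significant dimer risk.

Longest perfect overlap: 3 complementary base pairs; significant dimer risk (threshold 3).

Last 8 bases (5'→3') — forward …AAACAACC, reverse …CATTCGGT.
Reverse complement of the reverse primer's last 8 bases: ACCGAATG; its first k bases are the reverse complement of the reverse primer's last k bases, so a perfect k-base overlap needs the forward primer's last k bases to equal them.
Comparing (forward last k vs required): k=1: C vs A ✗; k=2: CC vs AC ✗; k=3: ACC vs ACC ✓; k=4: AACC vs ACCG ✗; k=5: CAACC vs ACCGA ✗; k=6: ACAACC vs ACCGAA ✗; k=7: AACAACC vs ACCGAAT ✗; k=8: AAACAACC vs ACCGAATG ✗.
Only k = 3 is perfect, so the longest perfect 3' overlap is 3.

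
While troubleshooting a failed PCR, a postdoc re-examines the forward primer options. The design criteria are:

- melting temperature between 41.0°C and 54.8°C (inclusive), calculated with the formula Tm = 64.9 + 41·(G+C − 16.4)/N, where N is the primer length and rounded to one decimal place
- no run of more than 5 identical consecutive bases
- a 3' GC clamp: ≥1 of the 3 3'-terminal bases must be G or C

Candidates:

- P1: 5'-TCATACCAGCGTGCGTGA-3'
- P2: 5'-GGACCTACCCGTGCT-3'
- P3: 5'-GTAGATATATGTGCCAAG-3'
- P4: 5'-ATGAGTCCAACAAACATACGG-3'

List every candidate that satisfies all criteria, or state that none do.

P1 (18 nt, A=4 T=4 G=5 C=5): Tm = 64.9 + 41·(10 − 16.4)/18 = 50.3°C ✓; longest run = 2 ✓; 3' end TGA has 1 G/C ✓ — passes.
P2 (15 nt, A=2 T=3 G=4 C=6): Tm = 64.9 + 41·(10 − 16.4)/15 = 47.4°C ✓; longest run = 3 ✓; 3' end GCT has 2 G/C ✓ — passes.
P3 (18 nt, A=6 T=5 G=5 C=2): Tm = 64.9 + 41·(7 − 16.4)/18 = 43.5°C ✓; longest run = 2 ✓; 3' end AAG has 1 G/C ✓ — passes.
P4 (21 nt, A=9 T=3 G=4 C=5): Tm = 64.9 + 41·(9 − 16.4)/21 = 50.5°C ✓; longest run = 3 ✓; 3' end CGG has 3 G/C ✓ — passes.

P1, P2, P3 and P4.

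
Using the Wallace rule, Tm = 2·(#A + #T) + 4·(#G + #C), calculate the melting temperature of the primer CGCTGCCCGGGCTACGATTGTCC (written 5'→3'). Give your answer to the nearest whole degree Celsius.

Base counts: A=2, T=5, G=7, C=9 (length 23).
Tm = 2·(2+5) + 4·(7+9) = 2·7 + 4·16 = 14 + 64 = 78°C.

78°C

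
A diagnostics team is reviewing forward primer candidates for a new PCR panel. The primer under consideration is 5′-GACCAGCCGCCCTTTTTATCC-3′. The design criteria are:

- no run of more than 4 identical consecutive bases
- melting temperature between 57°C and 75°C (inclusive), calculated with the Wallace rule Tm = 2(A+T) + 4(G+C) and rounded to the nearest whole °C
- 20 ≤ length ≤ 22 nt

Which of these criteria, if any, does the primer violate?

Base counts: A=3, T=6, G=3, C=9 (length 21).
homopolymer run: longest run = 5, exceeds 4 ✗
Tm: Tm = 2·9 + 4·12 = 66°C ✓
length: length 21 ✓

Fails: homopolymer run.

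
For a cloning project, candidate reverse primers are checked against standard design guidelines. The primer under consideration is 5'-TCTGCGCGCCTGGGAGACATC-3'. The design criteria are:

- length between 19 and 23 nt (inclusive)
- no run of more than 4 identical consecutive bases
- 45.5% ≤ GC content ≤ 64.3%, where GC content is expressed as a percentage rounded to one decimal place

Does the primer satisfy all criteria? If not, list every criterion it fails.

Base counts: A=3, T=4, G=7, C=7 (length 21).
length: length 21 ✓
homopolymer run: longest run = 3 ✓
GC content: GC 14/21 = 66.7%, outside 45.5–64.3% ✗

Fails: GC content.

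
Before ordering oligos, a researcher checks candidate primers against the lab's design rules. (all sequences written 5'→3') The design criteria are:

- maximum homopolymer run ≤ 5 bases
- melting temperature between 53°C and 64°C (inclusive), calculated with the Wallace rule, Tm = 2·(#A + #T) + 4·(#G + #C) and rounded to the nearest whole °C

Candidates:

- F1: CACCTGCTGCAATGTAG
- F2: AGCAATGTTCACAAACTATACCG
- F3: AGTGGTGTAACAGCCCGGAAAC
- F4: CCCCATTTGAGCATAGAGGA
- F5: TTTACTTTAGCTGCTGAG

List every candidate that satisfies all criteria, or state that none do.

F2 and F4.

F1 (17 nt, A=4 T=4 G=4 C=5): longest run = 2 ✓; Tm = 2·8 + 4·9 = 52°C, outside 53–64°C ✗ — fails.
F2 (23 nt, A=9 T=5 G=3 C=6): longest run = 3 ✓; Tm = 2·14 + 4·9 = 64°C ✓ — passes.
F3 (22 nt, A=7 T=3 G=7 C=5): longest run = 3 ✓; Tm = 2·10 + 4·12 = 68°C, outside 53–64°C ✗ — fails.
F4 (20 nt, A=6 T=4 G=5 C=5): longest run = 4 ✓; Tm = 2·10 + 4·10 = 60°C ✓ — passes.
F5 (18 nt, A=3 T=8 G=4 C=3): longest run = 3 ✓; Tm = 2·11 + 4·7 = 50°C, outside 53–64°C ✗ — fails.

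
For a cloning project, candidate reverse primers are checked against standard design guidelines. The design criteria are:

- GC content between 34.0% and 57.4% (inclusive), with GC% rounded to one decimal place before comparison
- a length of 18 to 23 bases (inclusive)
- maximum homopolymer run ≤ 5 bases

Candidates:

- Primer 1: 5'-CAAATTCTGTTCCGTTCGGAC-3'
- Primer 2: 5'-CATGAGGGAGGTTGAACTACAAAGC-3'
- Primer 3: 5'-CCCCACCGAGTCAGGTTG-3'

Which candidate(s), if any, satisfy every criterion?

Primer 1 (21 nt, A=4 T=7 G=4 C=6): GC 10/21 = 47.6% ✓; length 21 ✓; longest run = 3 ✓ — passes.
Primer 2 (25 nt, A=9 T=4 G=8 C=4): GC 12/25 = 48.0% ✓; length 25, outside 18–23 ✗; longest run = 3 ✓ — fails.
Primer 3 (18 nt, A=3 T=3 G=5 C=7): GC 12/18 = 66.7%, outside 34.0–57.4% ✗; length 18 ✓; longest run = 4 ✓ — fails.

Primer 1 only.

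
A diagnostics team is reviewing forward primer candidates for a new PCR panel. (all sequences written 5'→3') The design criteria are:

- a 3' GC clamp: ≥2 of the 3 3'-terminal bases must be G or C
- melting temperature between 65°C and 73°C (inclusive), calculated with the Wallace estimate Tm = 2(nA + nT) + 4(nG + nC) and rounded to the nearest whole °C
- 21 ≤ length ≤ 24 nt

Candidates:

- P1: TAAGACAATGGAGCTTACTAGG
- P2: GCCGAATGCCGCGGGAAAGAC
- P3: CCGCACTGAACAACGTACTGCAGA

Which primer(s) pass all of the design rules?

P2 only.

P1 (22 nt, A=8 T=5 G=6 C=3): 3' end AGG has 2 G/C ✓; Tm = 2·13 + 4·9 = 62°C, outside 65–73°C ✗; length 22 ✓ — fails.
P2 (21 nt, A=6 T=1 G=8 C=6): 3' end GAC has 2 G/C ✓; Tm = 2·7 + 4·14 = 70°C ✓; length 21 ✓ — passes.
P3 (24 nt, A=8 T=3 G=5 C=8): 3' end AGA has 1 G/C, need ≥2 ✗; Tm = 2·11 + 4·13 = 74°C, outside 65–73°C ✗; length 24 ✓ — fails.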